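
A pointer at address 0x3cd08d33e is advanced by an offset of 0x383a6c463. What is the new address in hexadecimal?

0x750af97a1

Add column by column in base 16, right to left:
  e+3 = 1 carry 1
  3+6+1 = a
  3+4 = 7
  d+c = 9 carry 1
  8+6+1 = f
  0+a = a
  d+3 = 0 carry 1
  c+8+1 = 5 carry 1
  3+3+1 = 7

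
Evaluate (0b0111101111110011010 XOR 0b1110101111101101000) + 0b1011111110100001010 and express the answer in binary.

0b10100111110111111100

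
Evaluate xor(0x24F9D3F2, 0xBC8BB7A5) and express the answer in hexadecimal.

0x98726457

XOR each hex digit independently (no carries):
  2^B=9, 4^C=8, F^8=7, 9^B=2, D^B=6, 3^7=4, F^A=5, 2^5=7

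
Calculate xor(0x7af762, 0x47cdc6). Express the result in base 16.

XOR each hex digit independently (no carries):
  7^4=3, a^7=d, f^c=3, 7^d=a, 6^c=a, 2^6=4

0x3d3aa4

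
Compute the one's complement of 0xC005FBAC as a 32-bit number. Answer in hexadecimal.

Each hex digit d becomes F−d:
  C→3, 0→F, 0→F, 5→A, F→0, B→4, A→5, C→3

0x3FFA0453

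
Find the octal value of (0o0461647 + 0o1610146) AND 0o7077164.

Add column by column in base 8, right to left:
  7+6 = 5 carry 1
  4+4+1 = 1 carry 1
  6+1+1 = 0 carry 1
  1+0+1 = 2
  6+1 = 7
  4+6 = 2 carry 1
  0+1+1 = 2
Sum = 0o2272015; now AND with 0o7077164:
  2&7=2, 2&0=0, 7&7=7, 2&7=2, 0&1=0, 1&6=0, 5&4=4

0o2072004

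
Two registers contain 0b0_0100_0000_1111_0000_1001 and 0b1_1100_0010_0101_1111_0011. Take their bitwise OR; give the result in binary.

0b111000010111111111011

OR bit by bit (1 where either bit is 1):
  001000000111100001001
| 111000010010111110011
= 111000010111111111011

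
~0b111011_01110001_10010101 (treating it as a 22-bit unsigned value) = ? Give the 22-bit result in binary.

Invert each bit: 1110110111000110010101 → 0001001000111001101010.

0b0001001000111001101010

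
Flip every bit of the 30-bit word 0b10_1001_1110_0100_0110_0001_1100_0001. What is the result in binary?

0b010110000110111001111000111110

Invert each bit: 101001111001000110000111000001 → 010110000110111001111000111110.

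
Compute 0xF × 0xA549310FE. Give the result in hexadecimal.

0x9AF49DFEE2

Multiply each base-16 digit by 15, carrying:
  E×15 = 210 → write 2 carry 13
  F×15+13 = 238 → write E carry 14
  0×15+14 = 14 → write E
  1×15 = 15 → write F
  3×15 = 45 → write D carry 2
  9×15+2 = 137 → write 9 carry 8
  4×15+8 = 68 → write 4 carry 4
  5×15+4 = 79 → write F carry 4
  A×15+4 = 154 → write A carry 9
  remaining carry: 9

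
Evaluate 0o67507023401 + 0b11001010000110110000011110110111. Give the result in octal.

0b11001010000110110000011110110111 = 0o31206603667 in octal.
Add column by column in base 8, right to left:
  1+7 = 0 carry 1
  0+6+1 = 7
  4+6 = 2 carry 1
  3+3+1 = 7
  2+0 = 2
  0+6 = 6
  7+6 = 5 carry 1
  0+0+1 = 1
  5+2 = 7
  7+1 = 0 carry 1
  6+3+1 = 2 carry 1
  final carry 1

0o120715627270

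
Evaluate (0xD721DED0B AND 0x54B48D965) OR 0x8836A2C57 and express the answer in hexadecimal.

0xDC36AED57

0xD721DED0B AND 0x54B48D965 = 0x54208C901.
Then OR with 0x8836A2C57.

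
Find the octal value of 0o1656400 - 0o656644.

0o777534

Subtract column by column in base 8:
  0-4 → 4 (borrow)
  0-4-1 → 3 (borrow)
  4-6-1 → 5 (borrow)
  6-6-1 → 7 (borrow)
  5-5-1 → 7 (borrow)
  6-6-1 → 7 (borrow)
  1-0-1 → 0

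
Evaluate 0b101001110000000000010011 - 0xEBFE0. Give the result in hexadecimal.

0x984033

0b101001110000000000010011 = 0xA70013 in hexadecimal.
Subtract column by column in base 16:
  3-0 → 3
  1-E → 3 (borrow)
  0-F-1 → 0 (borrow)
  0-B-1 → 4 (borrow)
  7-E-1 → 8 (borrow)
  A-0-1 → 9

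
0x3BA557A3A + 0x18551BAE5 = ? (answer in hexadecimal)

Add column by column in base 16, right to left:
  A+5 = F
  3+E = 1 carry 1
  A+A+1 = 5 carry 1
  7+B+1 = 3 carry 1
  5+1+1 = 7
  5+5 = A
  A+5 = F
  B+8 = 3 carry 1
  3+1+1 = 5

0x53FA7351F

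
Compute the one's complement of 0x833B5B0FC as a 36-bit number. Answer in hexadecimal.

0x7CC4A4F03

Each hex digit d becomes F−d:
  8→7, 3→C, 3→C, B→4, 5→A, B→4, 0→F, F→0, C→3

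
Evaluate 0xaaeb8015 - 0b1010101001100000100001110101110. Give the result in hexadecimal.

0x55bb3c67

0b1010101001100000100001110101110 = 0x553043ae in hexadecimal.
Subtract column by column in base 16:
  5-e → 7 (borrow)
  1-a-1 → 6 (borrow)
  0-3-1 → c (borrow)
  8-4-1 → 3
  b-0 → b
  e-3 → b
  a-5 → 5
  a-5 → 5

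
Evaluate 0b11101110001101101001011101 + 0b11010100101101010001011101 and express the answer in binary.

0b111000010111010111010111010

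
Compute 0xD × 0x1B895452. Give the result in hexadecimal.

0x165F9482A

Multiply each base-16 digit by 13, carrying:
  2×13 = 26 → write A carry 1
  5×13+1 = 66 → write 2 carry 4
  4×13+4 = 56 → write 8 carry 3
  5×13+3 = 68 → write 4 carry 4
  9×13+4 = 121 → write 9 carry 7
  8×13+7 = 111 → write F carry 6
  B×13+6 = 149 → write 5 carry 9
  1×13+9 = 22 → write 6 carry 1
  remaining carry: 1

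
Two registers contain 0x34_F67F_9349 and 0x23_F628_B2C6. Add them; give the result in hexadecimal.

0x58ECA8460F

Add column by column in base 16, right to left:
  9+6 = F
  4+C = 0 carry 1
  3+2+1 = 6
  9+B = 4 carry 1
  F+8+1 = 8 carry 1
  7+2+1 = A
  6+6 = C
  F+F = E carry 1
  4+3+1 = 8
  3+2 = 5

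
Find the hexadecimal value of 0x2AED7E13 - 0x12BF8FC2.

0x182DEE51

Subtract column by column in base 16:
  3-2 → 1
  1-C → 5 (borrow)
  E-F-1 → E (borrow)
  7-8-1 → E (borrow)
  D-F-1 → D (borrow)
  E-B-1 → 2
  A-2 → 8
  2-1 → 1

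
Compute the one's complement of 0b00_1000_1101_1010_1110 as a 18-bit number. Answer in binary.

Invert each bit: 001000110110101110 → 110111001001010001.

0b110111001001010001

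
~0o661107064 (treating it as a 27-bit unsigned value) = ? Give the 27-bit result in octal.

0o116670713

Each oct digit d becomes 7−d:
  6→1, 6→1, 1→6, 1→6, 0→7, 7→0, 0→7, 6→1, 4→3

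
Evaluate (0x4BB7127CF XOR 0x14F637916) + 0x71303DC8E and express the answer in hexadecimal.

0xD07163B67

First 0x4BB7127CF XOR 0x14F637916 = 0x5F4125ED9.
Add column by column in base 16, right to left:
  9+E = 7 carry 1
  D+8+1 = 6 carry 1
  E+C+1 = B carry 1
  5+D+1 = 3 carry 1
  2+3+1 = 6
  1+0 = 1
  4+3 = 7
  F+1 = 0 carry 1
  5+7+1 = D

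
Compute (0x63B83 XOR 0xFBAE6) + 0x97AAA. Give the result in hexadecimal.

0x12FC0F

First 0x63B83 XOR 0xFBAE6 = 0x98165.
Add column by column in base 16, right to left:
  5+A = F
  6+A = 0 carry 1
  1+A+1 = C
  8+7 = F
  9+9 = 2 carry 1
  final carry 1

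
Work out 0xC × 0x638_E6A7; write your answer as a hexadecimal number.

0x4AAACFD4

Multiply each base-16 digit by 12, carrying:
  7×12 = 84 → write 4 carry 5
  A×12+5 = 125 → write D carry 7
  6×12+7 = 79 → write F carry 4
  E×12+4 = 172 → write C carry 10
  8×12+10 = 106 → write A carry 6
  3×12+6 = 42 → write A carry 2
  6×12+2 = 74 → write A carry 4
  remaining carry: 4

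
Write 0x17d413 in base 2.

Expand each hex digit to 4 bits: 1=0001 7=0111 d=1101 4=0100 1=0001 3=0011.

0b101111101010000010011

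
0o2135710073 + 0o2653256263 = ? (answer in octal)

Add column by column in base 8, right to left:
  3+3 = 6
  7+6 = 5 carry 1
  0+2+1 = 3
  0+6 = 6
  1+5 = 6
  7+2 = 1 carry 1
  5+3+1 = 1 carry 1
  3+5+1 = 1 carry 1
  1+6+1 = 0 carry 1
  2+2+1 = 5

0o5011166356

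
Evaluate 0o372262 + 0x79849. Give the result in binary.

0b10011000110011111011

0o372262 = 0b11111010010110010 in binary.
0x79849 = 0b1111001100001001001 in binary.
Add column by column in base 2, right to left:
  0+1 = 1
  1+0 = 1
  0+0 = 0
  0+1 = 1
  1+0 = 1
  1+0 = 1
  0+1 = 1
  1+0 = 1
  0+0 = 0
  0+0 = 0
  1+0 = 1
  0+1 = 1
  1+1 = 0 carry 1
  1+0+1 = 0 carry 1
  1+0+1 = 0 carry 1
  1+1+1 = 1 carry 1
  1+1+1 = 1 carry 1
  0+1+1 = 0 carry 1
  0+1+1 = 0 carry 1
  final carry 1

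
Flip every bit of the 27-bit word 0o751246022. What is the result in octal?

0o026531755

Each oct digit d becomes 7−d:
  7→0, 5→2, 1→6, 2→5, 4→3, 6→1, 0→7, 2→5, 2→5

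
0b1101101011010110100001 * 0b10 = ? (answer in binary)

0b11011010110101101000010

Multiply each base-2 digit by 2, carrying:
  1×2 = 2 → write 0 carry 1
  0×2+1 = 1 → write 1
  0×2 = 0 → write 0
  0×2 = 0 → write 0
  0×2 = 0 → write 0
  1×2 = 2 → write 0 carry 1
  0×2+1 = 1 → write 1
  1×2 = 2 → write 0 carry 1
  1×2+1 = 3 → write 1 carry 1
  0×2+1 = 1 → write 1
  1×2 = 2 → write 0 carry 1
  0×2+1 = 1 → write 1
  1×2 = 2 → write 0 carry 1
  1×2+1 = 3 → write 1 carry 1
  0×2+1 = 1 → write 1
  1×2 = 2 → write 0 carry 1
  0×2+1 = 1 → write 1
  1×2 = 2 → write 0 carry 1
  1×2+1 = 3 → write 1 carry 1
  0×2+1 = 1 → write 1
  1×2 = 2 → write 0 carry 1
  1×2+1 = 3 → write 1 carry 1
  remaining carry: 1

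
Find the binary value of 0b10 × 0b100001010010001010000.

0b1000010100100010100000

Multiply each base-2 digit by 2, carrying:
  0×2 = 0 → write 0
  0×2 = 0 → write 0
  0×2 = 0 → write 0
  0×2 = 0 → write 0
  1×2 = 2 → write 0 carry 1
  0×2+1 = 1 → write 1
  1×2 = 2 → write 0 carry 1
  0×2+1 = 1 → write 1
  0×2 = 0 → write 0
  0×2 = 0 → write 0
  1×2 = 2 → write 0 carry 1
  0×2+1 = 1 → write 1
  0×2 = 0 → write 0
  1×2 = 2 → write 0 carry 1
  0×2+1 = 1 → write 1
  1×2 = 2 → write 0 carry 1
  0×2+1 = 1 → write 1
  0×2 = 0 → write 0
  0×2 = 0 → write 0
  0×2 = 0 → write 0
  1×2 = 2 → write 0 carry 1
  remaining carry: 1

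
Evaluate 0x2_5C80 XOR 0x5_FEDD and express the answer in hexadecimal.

0x7A25D

XOR each hex digit independently (no carries):
  2^5=7, 5^F=A, C^E=2, 8^D=5, 0^D=D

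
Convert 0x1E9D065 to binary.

0b1111010011101000001100101

Expand each hex digit to 4 bits: 1=0001 E=1110 9=1001 D=1101 0=0000 6=0110 5=0101.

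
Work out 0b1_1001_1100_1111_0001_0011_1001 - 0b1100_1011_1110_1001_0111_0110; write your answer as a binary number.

Subtract column by column in base 2:
  1-0 → 1
  0-1 → 1 (borrow)
  0-1-1 → 0 (borrow)
  1-0-1 → 0
  1-1 → 0
  1-1 → 0
  0-1 → 1 (borrow)
  0-0-1 → 1 (borrow)
  1-1-1 → 1 (borrow)
  0-0-1 → 1 (borrow)
  0-0-1 → 1 (borrow)
  0-1-1 → 0 (borrow)
  1-0-1 → 0
  1-1 → 0
  1-1 → 0
  1-1 → 0
  0-1 → 1 (borrow)
  0-1-1 → 0 (borrow)
  1-0-1 → 0
  1-1 → 0
  1-0 → 1
  0-0 → 0
  0-1 → 1 (borrow)
  1-1-1 → 1 (borrow)
  1-0-1 → 0

0b110100010000011111000011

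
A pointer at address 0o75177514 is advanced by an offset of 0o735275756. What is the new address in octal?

0o1032475472

Add column by column in base 8, right to left:
  4+6 = 2 carry 1
  1+5+1 = 7
  5+7 = 4 carry 1
  7+5+1 = 5 carry 1
  7+7+1 = 7 carry 1
  1+2+1 = 4
  5+5 = 2 carry 1
  7+3+1 = 3 carry 1
  0+7+1 = 0 carry 1
  final carry 1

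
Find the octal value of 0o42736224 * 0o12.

Multiply each base-8 digit by 10, carrying:
  4×10 = 40 → write 0 carry 5
  2×10+5 = 25 → write 1 carry 3
  2×10+3 = 23 → write 7 carry 2
  6×10+2 = 62 → write 6 carry 7
  3×10+7 = 37 → write 5 carry 4
  7×10+4 = 74 → write 2 carry 9
  2×10+9 = 29 → write 5 carry 3
  4×10+3 = 43 → write 3 carry 5
  remaining carry: 5

0o535256710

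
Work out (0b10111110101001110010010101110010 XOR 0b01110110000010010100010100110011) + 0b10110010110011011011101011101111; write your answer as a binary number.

First 0b10111110101001110010010101110010 XOR 0b01110110000010010100010100110011 = 0b11001000101011100110000001000001.
Add column by column in base 2, right to left:
  1+1 = 0 carry 1
  0+1+1 = 0 carry 1
  0+1+1 = 0 carry 1
  0+1+1 = 0 carry 1
  0+0+1 = 1
  0+1 = 1
  1+1 = 0 carry 1
  0+1+1 = 0 carry 1
  0+0+1 = 1
  0+1 = 1
  0+0 = 0
  0+1 = 1
  0+1 = 1
  1+1 = 0 carry 1
  1+0+1 = 0 carry 1
  0+1+1 = 0 carry 1
  0+1+1 = 0 carry 1
  1+0+1 = 0 carry 1
  1+1+1 = 1 carry 1
  1+1+1 = 1 carry 1
  0+0+1 = 1
  1+0 = 1
  0+1 = 1
  1+1 = 0 carry 1
  0+0+1 = 1
  0+1 = 1
  0+0 = 0
  1+0 = 1
  0+1 = 1
  0+1 = 1
  1+0 = 1
  1+1 = 0 carry 1
  final carry 1

0b101111011011111000001101100110000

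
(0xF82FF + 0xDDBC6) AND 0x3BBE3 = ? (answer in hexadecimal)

0x11AC1

Add column by column in base 16, right to left:
  F+6 = 5 carry 1
  F+C+1 = C carry 1
  2+B+1 = E
  8+D = 5 carry 1
  F+D+1 = D carry 1
  final carry 1
Sum = 0x1D5EC5; now AND with 0x3BBE3:
  1&0=0, D&3=1, 5&B=1, E&B=A, C&E=C, 5&3=1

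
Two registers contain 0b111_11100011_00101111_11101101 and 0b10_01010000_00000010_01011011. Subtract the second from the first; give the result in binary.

0b101100100110010110110010010

Subtract column by column in base 2:
  1-1 → 0
  0-1 → 1 (borrow)
  1-0-1 → 0
  1-1 → 0
  0-1 → 1 (borrow)
  1-0-1 → 0
  1-1 → 0
  1-0 → 1
  1-0 → 1
  1-1 → 0
  1-0 → 1
  1-0 → 1
  0-0 → 0
  1-0 → 1
  0-0 → 0
  0-0 → 0
  1-0 → 1
  1-0 → 1
  0-0 → 0
  0-0 → 0
  0-1 → 1 (borrow)
  1-0-1 → 0
  1-1 → 0
  1-0 → 1
  1-0 → 1
  1-1 → 0
  1-0 → 1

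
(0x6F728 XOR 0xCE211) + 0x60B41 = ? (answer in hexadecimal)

First 0x6F728 XOR 0xCE211 = 0xA1539.
Add column by column in base 16, right to left:
  9+1 = A
  3+4 = 7
  5+B = 0 carry 1
  1+0+1 = 2
  A+6 = 0 carry 1
  final carry 1

0x10207A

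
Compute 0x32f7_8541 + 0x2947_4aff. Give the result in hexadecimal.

0x5c3ed040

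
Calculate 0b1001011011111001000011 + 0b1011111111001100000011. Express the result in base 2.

Add column by column in base 2, right to left:
  1+1 = 0 carry 1
  1+1+1 = 1 carry 1
  0+0+1 = 1
  0+0 = 0
  0+0 = 0
  0+0 = 0
  1+0 = 1
  0+0 = 0
  0+1 = 1
  1+1 = 0 carry 1
  1+0+1 = 0 carry 1
  1+0+1 = 0 carry 1
  1+1+1 = 1 carry 1
  1+1+1 = 1 carry 1
  0+1+1 = 0 carry 1
  1+1+1 = 1 carry 1
  1+1+1 = 1 carry 1
  0+1+1 = 0 carry 1
  1+1+1 = 1 carry 1
  0+1+1 = 0 carry 1
  0+0+1 = 1
  1+1 = 0 carry 1
  final carry 1

0b10101011011000101000110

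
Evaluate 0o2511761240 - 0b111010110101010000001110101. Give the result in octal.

0o1563241053

0b111010110101010000001110101 = 0o726520165 in octal.
Subtract column by column in base 8:
  0-5 → 3 (borrow)
  4-6-1 → 5 (borrow)
  2-1-1 → 0
  1-0 → 1
  6-2 → 4
  7-5 → 2
  1-6 → 3 (borrow)
  1-2-1 → 6 (borrow)
  5-7-1 → 5 (borrow)
  2-0-1 → 1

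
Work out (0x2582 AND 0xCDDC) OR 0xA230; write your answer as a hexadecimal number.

0xA7B0

0x2582 AND 0xCDDC = 0x0580.
Then OR with 0xA230.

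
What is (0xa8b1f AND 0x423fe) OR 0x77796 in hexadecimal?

0x7779e

0xa8b1f AND 0x423fe = 0x0031e.
Then OR with 0x77796.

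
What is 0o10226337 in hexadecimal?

0x212cdf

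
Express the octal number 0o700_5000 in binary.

0b111000000101000000000

Each octal digit is 3 bits: 7=111 0=000 0=000 5=101 0=000 0=000 0=000.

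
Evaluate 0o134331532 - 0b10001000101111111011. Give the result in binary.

0o134331532 = 0b1011100011011001101011010 in binary.
Subtract column by column in base 2:
  0-1 → 1 (borrow)
  1-1-1 → 1 (borrow)
  0-0-1 → 1 (borrow)
  1-1-1 → 1 (borrow)
  1-1-1 → 1 (borrow)
  0-1-1 → 0 (borrow)
  1-1-1 → 1 (borrow)
  0-1-1 → 0 (borrow)
  1-1-1 → 1 (borrow)
  1-1-1 → 1 (borrow)
  0-0-1 → 1 (borrow)
  0-1-1 → 0 (borrow)
  1-0-1 → 0
  1-0 → 1
  0-0 → 0
  1-1 → 0
  1-0 → 1
  0-0 → 0
  0-0 → 0
  0-1 → 1 (borrow)
  1-0-1 → 0
  1-0 → 1
  1-0 → 1
  0-0 → 0
  1-0 → 1

0b1011010010010011101011111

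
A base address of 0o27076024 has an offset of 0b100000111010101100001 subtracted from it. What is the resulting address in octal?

0b100000111010101100001 = 0o4072541 in octal.
Subtract column by column in base 8:
  4-1 → 3
  2-4 → 6 (borrow)
  0-5-1 → 2 (borrow)
  6-2-1 → 3
  7-7 → 0
  0-0 → 0
  7-4 → 3
  2-0 → 2

0o23003263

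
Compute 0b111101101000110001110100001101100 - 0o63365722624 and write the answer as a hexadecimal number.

0b111101101000110001110100001101100 = 0x1ED18E86C in hexadecimal.
0o63365722624 = 0x19BD7A594 in hexadecimal.
Subtract column by column in base 16:
  C-4 → 8
  6-9 → D (borrow)
  8-5-1 → 2
  E-A → 4
  8-7 → 1
  1-D → 4 (borrow)
  D-B-1 → 1
  E-9 → 5
  1-1 → 0

0x514142D8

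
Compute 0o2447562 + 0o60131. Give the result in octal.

Add column by column in base 8, right to left:
  2+1 = 3
  6+3 = 1 carry 1
  5+1+1 = 7
  7+0 = 7
  4+6 = 2 carry 1
  4+0+1 = 5
  2+0 = 2

0o2527713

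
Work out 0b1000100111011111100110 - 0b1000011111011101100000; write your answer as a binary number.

0b1000000010000110

Subtract column by column in base 2:
  0-0 → 0
  1-0 → 1
  1-0 → 1
  0-0 → 0
  0-0 → 0
  1-1 → 0
  1-1 → 0
  1-0 → 1
  1-1 → 0
  1-1 → 0
  1-1 → 0
  0-0 → 0
  1-1 → 0
  1-1 → 0
  1-1 → 0
  0-1 → 1 (borrow)
  0-1-1 → 0 (borrow)
  1-0-1 → 0
  0-0 → 0
  0-0 → 0
  0-0 → 0
  1-1 → 0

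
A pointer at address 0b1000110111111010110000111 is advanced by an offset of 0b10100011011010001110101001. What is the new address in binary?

0b11101010011001100100110000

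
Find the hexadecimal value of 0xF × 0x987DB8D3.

0x8EF5DD45D

Multiply each base-16 digit by 15, carrying:
  3×15 = 45 → write D carry 2
  D×15+2 = 197 → write 5 carry 12
  8×15+12 = 132 → write 4 carry 8
  B×15+8 = 173 → write D carry 10
  D×15+10 = 205 → write D carry 12
  7×15+12 = 117 → write 5 carry 7
  8×15+7 = 127 → write F carry 7
  9×15+7 = 142 → write E carry 8
  remaining carry: 8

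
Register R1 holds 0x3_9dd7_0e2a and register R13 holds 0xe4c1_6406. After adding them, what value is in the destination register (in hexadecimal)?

Add column by column in base 16, right to left:
  a+6 = 0 carry 1
  2+0+1 = 3
  e+4 = 2 carry 1
  0+6+1 = 7
  7+1 = 8
  d+c = 9 carry 1
  d+4+1 = 2 carry 1
  9+e+1 = 8 carry 1
  3+0+1 = 4

0x482987230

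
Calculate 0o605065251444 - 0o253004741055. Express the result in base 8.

0o332060310367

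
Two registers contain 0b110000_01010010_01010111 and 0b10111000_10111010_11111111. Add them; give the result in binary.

Add column by column in base 2, right to left:
  1+1 = 0 carry 1
  1+1+1 = 1 carry 1
  1+1+1 = 1 carry 1
  0+1+1 = 0 carry 1
  1+1+1 = 1 carry 1
  0+1+1 = 0 carry 1
  1+1+1 = 1 carry 1
  0+1+1 = 0 carry 1
  0+0+1 = 1
  1+1 = 0 carry 1
  0+0+1 = 1
  0+1 = 1
  1+1 = 0 carry 1
  0+1+1 = 0 carry 1
  1+0+1 = 0 carry 1
  0+1+1 = 0 carry 1
  0+0+1 = 1
  0+0 = 0
  0+0 = 0
  0+1 = 1
  1+1 = 0 carry 1
  1+1+1 = 1 carry 1
  0+0+1 = 1
  0+1 = 1

0b111010010000110101010110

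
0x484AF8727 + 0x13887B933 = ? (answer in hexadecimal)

0x5BD37405A

Add column by column in base 16, right to left:
  7+3 = A
  2+3 = 5
  7+9 = 0 carry 1
  8+B+1 = 4 carry 1
  F+7+1 = 7 carry 1
  A+8+1 = 3 carry 1
  4+8+1 = D
  8+3 = B
  4+1 = 5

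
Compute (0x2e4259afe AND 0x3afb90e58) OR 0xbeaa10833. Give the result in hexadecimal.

0x2e4259afe AND 0x3afb90e58 = 0x2a4210a58.
Then OR with 0xbeaa10833.

0xbeea10a7b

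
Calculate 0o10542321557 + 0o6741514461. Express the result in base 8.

Add column by column in base 8, right to left:
  7+1 = 0 carry 1
  5+6+1 = 4 carry 1
  5+4+1 = 2 carry 1
  1+4+1 = 6
  2+1 = 3
  3+5 = 0 carry 1
  2+1+1 = 4
  4+4 = 0 carry 1
  5+7+1 = 5 carry 1
  0+6+1 = 7
  1+0 = 1

0o17504036240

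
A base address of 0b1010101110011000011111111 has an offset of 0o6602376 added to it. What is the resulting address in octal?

0b1010101110011000011111111 = 0o125630377 in octal.
Add column by column in base 8, right to left:
  7+6 = 5 carry 1
  7+7+1 = 7 carry 1
  3+3+1 = 7
  0+2 = 2
  3+0 = 3
  6+6 = 4 carry 1
  5+6+1 = 4 carry 1
  2+0+1 = 3
  1+0 = 1

0o134432775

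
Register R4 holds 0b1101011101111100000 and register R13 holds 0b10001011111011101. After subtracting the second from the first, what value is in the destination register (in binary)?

0b1011010010000000011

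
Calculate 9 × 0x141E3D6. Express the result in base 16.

Multiply each base-16 digit by 9, carrying:
  6×9 = 54 → write 6 carry 3
  D×9+3 = 120 → write 8 carry 7
  3×9+7 = 34 → write 2 carry 2
  E×9+2 = 128 → write 0 carry 8
  1×9+8 = 17 → write 1 carry 1
  4×9+1 = 37 → write 5 carry 2
  1×9+2 = 11 → write B

0xB510286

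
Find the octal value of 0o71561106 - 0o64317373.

Subtract column by column in base 8:
  6-3 → 3
  0-7 → 1 (borrow)
  1-3-1 → 5 (borrow)
  1-7-1 → 1 (borrow)
  6-1-1 → 4
  5-3 → 2
  1-4 → 5 (borrow)
  7-6-1 → 0

0o5241513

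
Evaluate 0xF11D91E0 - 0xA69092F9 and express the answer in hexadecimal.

0x4A8CFEE7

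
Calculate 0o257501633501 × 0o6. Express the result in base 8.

Multiply each base-8 digit by 6, carrying:
  1×6 = 6 → write 6
  0×6 = 0 → write 0
  5×6 = 30 → write 6 carry 3
  3×6+3 = 21 → write 5 carry 2
  3×6+2 = 20 → write 4 carry 2
  6×6+2 = 38 → write 6 carry 4
  1×6+4 = 10 → write 2 carry 1
  0×6+1 = 1 → write 1
  5×6 = 30 → write 6 carry 3
  7×6+3 = 45 → write 5 carry 5
  5×6+5 = 35 → write 3 carry 4
  2×6+4 = 16 → write 0 carry 2
  remaining carry: 2

0o2035612645606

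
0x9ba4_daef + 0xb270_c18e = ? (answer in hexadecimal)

Add column by column in base 16, right to left:
  f+e = d carry 1
  e+8+1 = 7 carry 1
  a+1+1 = c
  d+c = 9 carry 1
  4+0+1 = 5
  a+7 = 1 carry 1
  b+2+1 = e
  9+b = 4 carry 1
  final carry 1

0x14e159c7d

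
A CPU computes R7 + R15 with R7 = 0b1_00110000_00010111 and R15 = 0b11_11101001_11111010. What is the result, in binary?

Add column by column in base 2, right to left:
  1+0 = 1
  1+1 = 0 carry 1
  1+0+1 = 0 carry 1
  0+1+1 = 0 carry 1
  1+1+1 = 1 carry 1
  0+1+1 = 0 carry 1
  0+1+1 = 0 carry 1
  0+1+1 = 0 carry 1
  0+1+1 = 0 carry 1
  0+0+1 = 1
  0+0 = 0
  0+1 = 1
  1+0 = 1
  1+1 = 0 carry 1
  0+1+1 = 0 carry 1
  0+1+1 = 0 carry 1
  1+1+1 = 1 carry 1
  0+1+1 = 0 carry 1
  final carry 1

0b1010001101000010001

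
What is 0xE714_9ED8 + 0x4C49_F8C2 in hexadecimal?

0x1335E979A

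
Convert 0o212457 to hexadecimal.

0x1152F

Each octal digit is 3 bits: 2=010 1=001 2=010 4=100 5=101 7=111.
Group the bits into nibbles: 0001 0001 0101 0010 1111 → 1152F.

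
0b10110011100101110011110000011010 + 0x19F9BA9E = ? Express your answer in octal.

0o31544173270

0b10110011100101110011110000011010 = 0o26345636032 in octal.
0x19F9BA9E = 0o3176335236 in octal.
Add column by column in base 8, right to left:
  2+6 = 0 carry 1
  3+3+1 = 7
  0+2 = 2
  6+5 = 3 carry 1
  3+3+1 = 7
  6+3 = 1 carry 1
  5+6+1 = 4 carry 1
  4+7+1 = 4 carry 1
  3+1+1 = 5
  6+3 = 1 carry 1
  2+0+1 = 3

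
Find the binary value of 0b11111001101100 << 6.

0b11111001101100000000

Left shift by 6: append 6 zero bits.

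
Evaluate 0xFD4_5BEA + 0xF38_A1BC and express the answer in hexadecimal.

0x1F0CFDA6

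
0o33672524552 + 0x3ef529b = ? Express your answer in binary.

0b11100010110110011111110000000101

0o33672524552 = 0b11011110111010101010100101101010 in binary.
0x3ef529b = 0b11111011110101001010011011 in binary.
Add column by column in base 2, right to left:
  0+1 = 1
  1+1 = 0 carry 1
  0+0+1 = 1
  1+1 = 0 carry 1
  0+1+1 = 0 carry 1
  1+0+1 = 0 carry 1
  1+0+1 = 0 carry 1
  0+1+1 = 0 carry 1
  1+0+1 = 0 carry 1
  0+1+1 = 0 carry 1
  0+0+1 = 1
  1+0 = 1
  0+1 = 1
  1+0 = 1
  0+1 = 1
  1+0 = 1
  0+1 = 1
  1+1 = 0 carry 1
  0+1+1 = 0 carry 1
  1+1+1 = 1 carry 1
  0+0+1 = 1
  1+1 = 0 carry 1
  1+1+1 = 1 carry 1
  1+1+1 = 1 carry 1
  0+1+1 = 0 carry 1
  1+1+1 = 1 carry 1
  1+0+1 = 0 carry 1
  1+0+1 = 0 carry 1
  1+0+1 = 0 carry 1
  0+0+1 = 1
  1+0 = 1
  1+0 = 1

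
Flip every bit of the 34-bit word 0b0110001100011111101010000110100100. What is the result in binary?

0b1001110011100000010101111001011011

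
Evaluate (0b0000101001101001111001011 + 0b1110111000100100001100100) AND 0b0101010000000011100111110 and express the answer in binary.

0b101000000000010000101110

Add column by column in base 2, right to left:
  1+0 = 1
  1+0 = 1
  0+1 = 1
  1+0 = 1
  0+0 = 0
  0+1 = 1
  1+1 = 0 carry 1
  1+0+1 = 0 carry 1
  1+0+1 = 0 carry 1
  1+0+1 = 0 carry 1
  0+0+1 = 1
  0+1 = 1
  1+0 = 1
  0+0 = 0
  1+1 = 0 carry 1
  1+0+1 = 0 carry 1
  0+0+1 = 1
  0+0 = 0
  1+1 = 0 carry 1
  0+1+1 = 0 carry 1
  1+1+1 = 1 carry 1
  0+0+1 = 1
  0+1 = 1
  0+1 = 1
  0+1 = 1
Sum = 0b1111100010001110000101111; now AND with 0b0101010000000011100111110:
  1111100010001110000101111
& 0101010000000011100111110
= 0101000000000010000101110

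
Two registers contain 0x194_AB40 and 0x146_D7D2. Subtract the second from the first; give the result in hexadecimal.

0x4DD36E

Subtract column by column in base 16:
  0-2 → E (borrow)
  4-D-1 → 6 (borrow)
  B-7-1 → 3
  A-D → D (borrow)
  4-6-1 → D (borrow)
  9-4-1 → 4
  1-1 → 0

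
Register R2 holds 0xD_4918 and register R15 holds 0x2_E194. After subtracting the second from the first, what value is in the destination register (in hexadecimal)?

Subtract column by column in base 16:
  8-4 → 4
  1-9 → 8 (borrow)
  9-1-1 → 7
  4-E → 6 (borrow)
  D-2-1 → A

0xA6784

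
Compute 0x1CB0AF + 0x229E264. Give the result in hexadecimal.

0x2469313

Add column by column in base 16, right to left:
  F+4 = 3 carry 1
  A+6+1 = 1 carry 1
  0+2+1 = 3
  B+E = 9 carry 1
  C+9+1 = 6 carry 1
  1+2+1 = 4
  0+2 = 2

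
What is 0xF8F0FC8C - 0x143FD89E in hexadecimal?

0xE4B123EE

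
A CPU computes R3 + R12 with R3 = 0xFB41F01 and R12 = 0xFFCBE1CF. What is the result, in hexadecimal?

0x10F8000D0

Add column by column in base 16, right to left:
  1+F = 0 carry 1
  0+C+1 = D
  F+1 = 0 carry 1
  1+E+1 = 0 carry 1
  4+B+1 = 0 carry 1
  B+C+1 = 8 carry 1
  F+F+1 = F carry 1
  0+F+1 = 0 carry 1
  final carry 1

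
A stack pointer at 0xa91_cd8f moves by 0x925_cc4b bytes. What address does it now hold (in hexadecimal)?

0x13b799da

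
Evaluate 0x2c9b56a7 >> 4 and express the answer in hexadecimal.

Shifting right by 4 bits = 1 hex digit: drop the last 1.

0x2c9b56a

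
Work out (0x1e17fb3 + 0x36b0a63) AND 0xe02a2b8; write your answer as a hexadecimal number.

0x4008210

Add column by column in base 16, right to left:
  3+3 = 6
  b+6 = 1 carry 1
  f+a+1 = a carry 1
  7+0+1 = 8
  1+b = c
  e+6 = 4 carry 1
  1+3+1 = 5
Sum = 0x54c8a16; now AND with 0xe02a2b8:
  5&e=4, 4&0=0, c&2=0, 8&a=8, a&2=2, 1&b=1, 6&8=0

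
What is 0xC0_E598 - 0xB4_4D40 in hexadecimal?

0xC9858

Subtract column by column in base 16:
  8-0 → 8
  9-4 → 5
  5-D → 8 (borrow)
  E-4-1 → 9
  0-4 → C (borrow)
  C-B-1 → 0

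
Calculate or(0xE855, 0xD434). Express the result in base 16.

0xFC75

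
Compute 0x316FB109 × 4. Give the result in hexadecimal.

0xC5BEC424

Multiply each base-16 digit by 4, carrying:
  9×4 = 36 → write 4 carry 2
  0×4+2 = 2 → write 2
  1×4 = 4 → write 4
  B×4 = 44 → write C carry 2
  F×4+2 = 62 → write E carry 3
  6×4+3 = 27 → write B carry 1
  1×4+1 = 5 → write 5
  3×4 = 12 → write C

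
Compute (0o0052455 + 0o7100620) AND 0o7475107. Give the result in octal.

Add column by column in base 8, right to left:
  5+0 = 5
  5+2 = 7
  4+6 = 2 carry 1
  2+0+1 = 3
  5+0 = 5
  0+1 = 1
  0+7 = 7
Sum = 0o7153275; now AND with 0o7475107:
  7&7=7, 1&4=0, 5&7=5, 3&5=1, 2&1=0, 7&0=0, 5&7=5

0o7051005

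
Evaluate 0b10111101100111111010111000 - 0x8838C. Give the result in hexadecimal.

0x2EDFB2C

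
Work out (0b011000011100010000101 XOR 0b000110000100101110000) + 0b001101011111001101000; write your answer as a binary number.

First 0b011000011100010000101 XOR 0b000110000100101110000 = 0b011110011000111110101.
Add column by column in base 2, right to left:
  1+0 = 1
  0+0 = 0
  1+0 = 1
  0+1 = 1
  1+0 = 1
  1+1 = 0 carry 1
  1+1+1 = 1 carry 1
  1+0+1 = 0 carry 1
  1+0+1 = 0 carry 1
  0+1+1 = 0 carry 1
  0+1+1 = 0 carry 1
  0+1+1 = 0 carry 1
  1+1+1 = 1 carry 1
  1+1+1 = 1 carry 1
  0+0+1 = 1
  0+1 = 1
  1+0 = 1
  1+1 = 0 carry 1
  1+1+1 = 1 carry 1
  1+0+1 = 0 carry 1
  final carry 1

0b101011111000001011101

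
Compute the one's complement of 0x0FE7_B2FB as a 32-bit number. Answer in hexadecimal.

0xF0184D04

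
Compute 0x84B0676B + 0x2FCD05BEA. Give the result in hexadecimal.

Add column by column in base 16, right to left:
  B+A = 5 carry 1
  6+E+1 = 5 carry 1
  7+B+1 = 3 carry 1
  6+5+1 = C
  0+0 = 0
  B+D = 8 carry 1
  4+C+1 = 1 carry 1
  8+F+1 = 8 carry 1
  0+2+1 = 3

0x38180C355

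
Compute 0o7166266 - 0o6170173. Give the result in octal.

Subtract column by column in base 8:
  6-3 → 3
  6-7 → 7 (borrow)
  2-1-1 → 0
  6-0 → 6
  6-7 → 7 (borrow)
  1-1-1 → 7 (borrow)
  7-6-1 → 0

0o776073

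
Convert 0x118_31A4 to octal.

0o106030644

Expand each hex digit to 4 bits: 1=0001 1=0001 8=1000 3=0011 1=0001 A=1010 4=0100.
Group the bits in threes: 001 000 110 000 011 000 110 100 100 → 106030644.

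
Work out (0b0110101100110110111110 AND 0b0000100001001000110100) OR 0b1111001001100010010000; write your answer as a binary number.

0b0110101100110110111110 AND 0b0000100001001000110100 = 0b0000100000000000110100.
Then OR with 0b1111001001100010010000.

0b1111101001100010110100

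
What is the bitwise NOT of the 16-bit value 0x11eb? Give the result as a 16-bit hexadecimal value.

Each hex digit d becomes f−d:
  1→e, 1→e, e→1, b→4

0xee14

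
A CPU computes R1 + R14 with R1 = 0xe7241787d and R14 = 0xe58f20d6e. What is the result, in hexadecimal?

0x1ccb3385eb

Add column by column in base 16, right to left:
  d+e = b carry 1
  7+6+1 = e
  8+d = 5 carry 1
  7+0+1 = 8
  1+2 = 3
  4+f = 3 carry 1
  2+8+1 = b
  7+5 = c
  e+e = c carry 1
  final carry 1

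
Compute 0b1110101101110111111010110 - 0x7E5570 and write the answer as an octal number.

0b1110101101110111111010110 = 0o165567726 in octal.
0x7E5570 = 0o37452560 in octal.
Subtract column by column in base 8:
  6-0 → 6
  2-6 → 4 (borrow)
  7-5-1 → 1
  7-2 → 5
  6-5 → 1
  5-4 → 1
  5-7 → 6 (borrow)
  6-3-1 → 2
  1-0 → 1

0o126115146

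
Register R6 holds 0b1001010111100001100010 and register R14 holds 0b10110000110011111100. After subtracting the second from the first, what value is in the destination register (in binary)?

0b110100110101101100110

Subtract column by column in base 2:
  0-0 → 0
  1-0 → 1
  0-1 → 1 (borrow)
  0-1-1 → 0 (borrow)
  0-1-1 → 0 (borrow)
  1-1-1 → 1 (borrow)
  1-1-1 → 1 (borrow)
  0-1-1 → 0 (borrow)
  0-0-1 → 1 (borrow)
  0-0-1 → 1 (borrow)
  0-1-1 → 0 (borrow)
  1-1-1 → 1 (borrow)
  1-0-1 → 0
  1-0 → 1
  1-0 → 1
  0-0 → 0
  1-1 → 0
  0-1 → 1 (borrow)
  1-0-1 → 0
  0-1 → 1 (borrow)
  0-0-1 → 1 (borrow)
  1-0-1 → 0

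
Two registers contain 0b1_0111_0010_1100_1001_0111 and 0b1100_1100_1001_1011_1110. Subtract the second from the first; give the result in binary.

0b10100110001011011001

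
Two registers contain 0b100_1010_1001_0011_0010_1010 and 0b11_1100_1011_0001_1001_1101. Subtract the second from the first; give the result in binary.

0b11011110000110001101

Subtract column by column in base 2:
  0-1 → 1 (borrow)
  1-0-1 → 0
  0-1 → 1 (borrow)
  1-1-1 → 1 (borrow)
  0-1-1 → 0 (borrow)
  1-0-1 → 0
  0-0 → 0
  0-1 → 1 (borrow)
  1-1-1 → 1 (borrow)
  1-0-1 → 0
  0-0 → 0
  0-0 → 0
  1-1 → 0
  0-1 → 1 (borrow)
  0-0-1 → 1 (borrow)
  1-1-1 → 1 (borrow)
  0-0-1 → 1 (borrow)
  1-0-1 → 0
  0-1 → 1 (borrow)
  1-1-1 → 1 (borrow)
  0-1-1 → 0 (borrow)
  0-1-1 → 0 (borrow)
  1-0-1 → 0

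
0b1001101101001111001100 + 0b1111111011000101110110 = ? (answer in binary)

0b11001101000010101000010

Add column by column in base 2, right to left:
  0+0 = 0
  0+1 = 1
  1+1 = 0 carry 1
  1+0+1 = 0 carry 1
  0+1+1 = 0 carry 1
  0+1+1 = 0 carry 1
  1+1+1 = 1 carry 1
  1+0+1 = 0 carry 1
  1+1+1 = 1 carry 1
  1+0+1 = 0 carry 1
  0+0+1 = 1
  0+0 = 0
  1+1 = 0 carry 1
  0+1+1 = 0 carry 1
  1+0+1 = 0 carry 1
  1+1+1 = 1 carry 1
  0+1+1 = 0 carry 1
  1+1+1 = 1 carry 1
  1+1+1 = 1 carry 1
  0+1+1 = 0 carry 1
  0+1+1 = 0 carry 1
  1+1+1 = 1 carry 1
  final carry 1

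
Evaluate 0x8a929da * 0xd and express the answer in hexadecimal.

0x70972012

Multiply each base-16 digit by 13, carrying:
  a×13 = 130 → write 2 carry 8
  d×13+8 = 177 → write 1 carry 11
  9×13+11 = 128 → write 0 carry 8
  2×13+8 = 34 → write 2 carry 2
  9×13+2 = 119 → write 7 carry 7
  a×13+7 = 137 → write 9 carry 8
  8×13+8 = 112 → write 0 carry 7
  remaining carry: 7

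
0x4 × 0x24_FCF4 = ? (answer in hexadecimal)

0x93F3D0

Multiply each base-16 digit by 4, carrying:
  4×4 = 16 → write 0 carry 1
  F×4+1 = 61 → write D carry 3
  C×4+3 = 51 → write 3 carry 3
  F×4+3 = 63 → write F carry 3
  4×4+3 = 19 → write 3 carry 1
  2×4+1 = 9 → write 9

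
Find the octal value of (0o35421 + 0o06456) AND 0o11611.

0o11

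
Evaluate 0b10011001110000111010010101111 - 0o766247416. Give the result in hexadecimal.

0xb5f25a1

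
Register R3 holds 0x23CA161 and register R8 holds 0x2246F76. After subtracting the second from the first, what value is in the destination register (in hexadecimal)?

0x1831EB

Subtract column by column in base 16:
  1-6 → B (borrow)
  6-7-1 → E (borrow)
  1-F-1 → 1 (borrow)
  A-6-1 → 3
  C-4 → 8
  3-2 → 1
  2-2 → 0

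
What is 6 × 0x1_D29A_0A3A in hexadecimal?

0xAEF9C3D5C

Multiply each base-16 digit by 6, carrying:
  A×6 = 60 → write C carry 3
  3×6+3 = 21 → write 5 carry 1
  A×6+1 = 61 → write D carry 3
  0×6+3 = 3 → write 3
  A×6 = 60 → write C carry 3
  9×6+3 = 57 → write 9 carry 3
  2×6+3 = 15 → write F
  D×6 = 78 → write E carry 4
  1×6+4 = 10 → write A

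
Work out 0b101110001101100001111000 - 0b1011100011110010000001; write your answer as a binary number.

Subtract column by column in base 2:
  0-1 → 1 (borrow)
  0-0-1 → 1 (borrow)
  0-0-1 → 1 (borrow)
  1-0-1 → 0
  1-0 → 1
  1-0 → 1
  1-0 → 1
  0-1 → 1 (borrow)
  0-0-1 → 1 (borrow)
  0-0-1 → 1 (borrow)
  0-1-1 → 0 (borrow)
  1-1-1 → 1 (borrow)
  1-1-1 → 1 (borrow)
  0-1-1 → 0 (borrow)
  1-0-1 → 0
  1-0 → 1
  0-0 → 0
  0-1 → 1 (borrow)
  0-1-1 → 0 (borrow)
  1-1-1 → 1 (borrow)
  1-0-1 → 0
  1-1 → 0
  0-0 → 0
  1-0 → 1

0b100010101001101111110111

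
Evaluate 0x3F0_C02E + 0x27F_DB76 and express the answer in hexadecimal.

Add column by column in base 16, right to left:
  E+6 = 4 carry 1
  2+7+1 = A
  0+B = B
  C+D = 9 carry 1
  0+F+1 = 0 carry 1
  F+7+1 = 7 carry 1
  3+2+1 = 6

0x6709BA4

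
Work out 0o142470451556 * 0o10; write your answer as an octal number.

Multiply each base-8 digit by 8, carrying:
  6×8 = 48 → write 0 carry 6
  5×8+6 = 46 → write 6 carry 5
  5×8+5 = 45 → write 5 carry 5
  1×8+5 = 13 → write 5 carry 1
  5×8+1 = 41 → write 1 carry 5
  4×8+5 = 37 → write 5 carry 4
  0×8+4 = 4 → write 4
  7×8 = 56 → write 0 carry 7
  4×8+7 = 39 → write 7 carry 4
  2×8+4 = 20 → write 4 carry 2
  4×8+2 = 34 → write 2 carry 4
  1×8+4 = 12 → write 4 carry 1
  remaining carry: 1

0o1424704515560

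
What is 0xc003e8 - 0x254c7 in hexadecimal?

0xbdaf21

Subtract column by column in base 16:
  8-7 → 1
  e-c → 2
  3-4 → f (borrow)
  0-5-1 → a (borrow)
  0-2-1 → d (borrow)
  c-0-1 → b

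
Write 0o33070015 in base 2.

Each octal digit is 3 bits: 3=011 3=011 0=000 7=111 0=000 0=000 1=001 5=101.

0b11011000111000000001101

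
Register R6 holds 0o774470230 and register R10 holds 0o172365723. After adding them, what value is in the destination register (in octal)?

0o1167056153

Add column by column in base 8, right to left:
  0+3 = 3
  3+2 = 5
  2+7 = 1 carry 1
  0+5+1 = 6
  7+6 = 5 carry 1
  4+3+1 = 0 carry 1
  4+2+1 = 7
  7+7 = 6 carry 1
  7+1+1 = 1 carry 1
  final carry 1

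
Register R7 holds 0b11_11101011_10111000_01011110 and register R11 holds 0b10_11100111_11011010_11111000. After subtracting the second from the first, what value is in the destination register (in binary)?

Subtract column by column in base 2:
  0-0 → 0
  1-0 → 1
  1-0 → 1
  1-1 → 0
  1-1 → 0
  0-1 → 1 (borrow)
  1-1-1 → 1 (borrow)
  0-1-1 → 0 (borrow)
  0-0-1 → 1 (borrow)
  0-1-1 → 0 (borrow)
  0-0-1 → 1 (borrow)
  1-1-1 → 1 (borrow)
  1-1-1 → 1 (borrow)
  1-0-1 → 0
  0-1 → 1 (borrow)
  1-1-1 → 1 (borrow)
  1-1-1 → 1 (borrow)
  1-1-1 → 1 (borrow)
  0-1-1 → 0 (borrow)
  1-0-1 → 0
  0-0 → 0
  1-1 → 0
  1-1 → 0
  1-1 → 0
  1-0 → 1
  1-1 → 0

0b1000000111101110101100110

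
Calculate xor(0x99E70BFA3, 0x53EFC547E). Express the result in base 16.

0xCA08CEBDD

XOR each hex digit independently (no carries):
  9^5=C, 9^3=A, E^E=0, 7^F=8, 0^C=C, B^5=E, F^4=B, A^7=D, 3^E=D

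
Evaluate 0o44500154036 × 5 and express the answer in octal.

0o267101034226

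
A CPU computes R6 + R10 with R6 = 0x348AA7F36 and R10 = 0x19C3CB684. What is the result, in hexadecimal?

Add column by column in base 16, right to left:
  6+4 = A
  3+8 = B
  F+6 = 5 carry 1
  7+B+1 = 3 carry 1
  A+C+1 = 7 carry 1
  A+3+1 = E
  8+C = 4 carry 1
  4+9+1 = E
  3+1 = 4

0x4E4E735BA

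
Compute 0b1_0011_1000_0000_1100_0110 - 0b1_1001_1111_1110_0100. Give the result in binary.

Subtract column by column in base 2:
  0-0 → 0
  1-0 → 1
  1-1 → 0
  0-0 → 0
  0-0 → 0
  0-1 → 1 (borrow)
  1-1-1 → 1 (borrow)
  1-1-1 → 1 (borrow)
  0-1-1 → 0 (borrow)
  0-1-1 → 0 (borrow)
  0-1-1 → 0 (borrow)
  0-1-1 → 0 (borrow)
  0-1-1 → 0 (borrow)
  0-0-1 → 1 (borrow)
  0-0-1 → 1 (borrow)
  1-1-1 → 1 (borrow)
  1-1-1 → 1 (borrow)
  1-0-1 → 0
  0-0 → 0
  0-0 → 0
  1-0 → 1

0b100011110000011100010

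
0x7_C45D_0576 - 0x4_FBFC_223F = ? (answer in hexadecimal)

0x2C860E337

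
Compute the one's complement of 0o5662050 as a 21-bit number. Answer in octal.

Each oct digit d becomes 7−d:
  5→2, 6→1, 6→1, 2→5, 0→7, 5→2, 0→7

0o2115727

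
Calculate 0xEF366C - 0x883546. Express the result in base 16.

0x670126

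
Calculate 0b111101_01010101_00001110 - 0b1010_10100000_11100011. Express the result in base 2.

0b1100101011010000101011

Subtract column by column in base 2:
  0-1 → 1 (borrow)
  1-1-1 → 1 (borrow)
  1-0-1 → 0
  1-0 → 1
  0-0 → 0
  0-1 → 1 (borrow)
  0-1-1 → 0 (borrow)
  0-1-1 → 0 (borrow)
  1-0-1 → 0
  0-0 → 0
  1-0 → 1
  0-0 → 0
  1-0 → 1
  0-1 → 1 (borrow)
  1-0-1 → 0
  0-1 → 1 (borrow)
  1-0-1 → 0
  0-1 → 1 (borrow)
  1-0-1 → 0
  1-1 → 0
  1-0 → 1
  1-0 → 1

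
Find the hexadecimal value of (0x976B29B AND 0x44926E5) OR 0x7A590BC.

0x976B29B AND 0x44926E5 = 0x0402281.
Then OR with 0x7A590BC.

0x7E5B2BD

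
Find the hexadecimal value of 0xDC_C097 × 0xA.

0x89F85E6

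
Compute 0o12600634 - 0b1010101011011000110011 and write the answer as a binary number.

0b100101101101001

0o12600634 = 0b1010110000000110011100 in binary.
Subtract column by column in base 2:
  0-1 → 1 (borrow)
  0-1-1 → 0 (borrow)
  1-0-1 → 0
  1-0 → 1
  1-1 → 0
  0-1 → 1 (borrow)
  0-0-1 → 1 (borrow)
  1-0-1 → 0
  1-0 → 1
  0-1 → 1 (borrow)
  0-1-1 → 0 (borrow)
  0-0-1 → 1 (borrow)
  0-1-1 → 0 (borrow)
  0-1-1 → 0 (borrow)
  0-0-1 → 1 (borrow)
  0-1-1 → 0 (borrow)
  1-0-1 → 0
  1-1 → 0
  0-0 → 0
  1-1 → 0
  0-0 → 0
  1-1 → 0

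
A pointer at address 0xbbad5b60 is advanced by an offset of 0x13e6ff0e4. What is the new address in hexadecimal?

0x1fa1d4c44

Add column by column in base 16, right to left:
  0+4 = 4
  6+e = 4 carry 1
  b+0+1 = c
  5+f = 4 carry 1
  d+f+1 = d carry 1
  a+6+1 = 1 carry 1
  b+e+1 = a carry 1
  b+3+1 = f
  0+1 = 1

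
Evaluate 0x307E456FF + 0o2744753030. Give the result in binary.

0b1100011111011110000010110100010111

0x307E456FF = 0b1100000111111001000101011011111111 in binary.
0o2744753030 = 0b10111100100111101011000011000 in binary.
Add column by column in base 2, right to left:
  1+0 = 1
  1+0 = 1
  1+0 = 1
  1+1 = 0 carry 1
  1+1+1 = 1 carry 1
  1+0+1 = 0 carry 1
  1+0+1 = 0 carry 1
  1+0+1 = 0 carry 1
  0+0+1 = 1
  1+1 = 0 carry 1
  1+1+1 = 1 carry 1
  0+0+1 = 1
  1+1 = 0 carry 1
  0+0+1 = 1
  1+1 = 0 carry 1
  0+1+1 = 0 carry 1
  0+1+1 = 0 carry 1
  0+1+1 = 0 carry 1
  1+0+1 = 0 carry 1
  0+0+1 = 1
  0+1 = 1
  1+0 = 1
  1+0 = 1
  1+1 = 0 carry 1
  1+1+1 = 1 carry 1
  1+1+1 = 1 carry 1
  1+1+1 = 1 carry 1
  0+0+1 = 1
  0+1 = 1
  0+0 = 0
  0+0 = 0
  0+0 = 0
  1+0 = 1
  1+0 = 1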